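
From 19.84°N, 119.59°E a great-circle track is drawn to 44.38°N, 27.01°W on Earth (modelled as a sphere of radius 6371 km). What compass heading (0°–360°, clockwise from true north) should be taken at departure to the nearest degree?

Δλ = -146.600° = -2.5587 rad.
y = sin Δλ · cos φ₂ = (-0.5505)(0.7147) = -0.3934
x = cos φ₁ sin φ₂ − sin φ₁ cos φ₂ cos Δλ = (0.9406)(0.6994) − (0.3394)(0.7147)(-0.8348) = 0.8604
θ = atan2(y, x) = -24.57°; adding 360° gives 335°.

335°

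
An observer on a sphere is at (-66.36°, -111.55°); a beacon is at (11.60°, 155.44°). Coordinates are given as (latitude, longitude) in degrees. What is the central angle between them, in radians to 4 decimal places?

1.7771 rad

In radians: φ₁ = -1.1582, φ₂ = 0.2025, Δλ = -93.010° = -1.6233 rad.
Haversine: a = sin²(Δφ/2) + cos φ₁ cos φ₂ sin²(Δλ/2) = 0.3957 + (0.4010)(0.9796)(0.5263) = 0.60242.
Central angle c = 2·arcsin(√a) = 1.77709 rad.
So the angular separation is 1.7771 rad.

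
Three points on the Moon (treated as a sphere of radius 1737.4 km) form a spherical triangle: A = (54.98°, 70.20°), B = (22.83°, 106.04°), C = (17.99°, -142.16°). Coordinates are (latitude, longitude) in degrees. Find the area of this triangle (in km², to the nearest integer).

Side lengths (central angles): a = 1.7780, b = 1.7804, c = 0.7280 rad; semiperimeter s = 2.1432.
By l'Huilier's theorem, tan(E/4) = √[tan(s/2) tan((s−a)/2) tan((s−b)/2) tan((s−c)/2)], giving spherical excess E = 0.9062 rad.
Area = E·R² = 0.9062 × (1737.4)² ≈ 2735362 km².

2735362 km²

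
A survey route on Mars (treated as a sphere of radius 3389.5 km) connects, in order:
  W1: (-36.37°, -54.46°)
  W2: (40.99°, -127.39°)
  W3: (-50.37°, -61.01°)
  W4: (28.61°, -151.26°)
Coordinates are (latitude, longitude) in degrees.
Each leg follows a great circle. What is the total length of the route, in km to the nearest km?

Leg W1→W2: central angle 1.7829 rad, distance 6043.3 km.
Leg W2→W3: central angle 1.8884 rad, distance 6400.7 km.
Leg W3→W4: central angle 1.9511 rad, distance 6613.4 km.
Total: 6043.3 + 6400.7 + 6613.4 ≈ 19057 km.

19057 km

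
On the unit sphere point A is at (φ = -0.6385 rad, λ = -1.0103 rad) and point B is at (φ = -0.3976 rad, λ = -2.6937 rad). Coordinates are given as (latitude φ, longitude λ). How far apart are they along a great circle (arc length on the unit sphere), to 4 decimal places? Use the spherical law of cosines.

With latitudes φ₁ = -36.583°, φ₂ = -22.781° and longitude difference Δλ = -96.452°:
cos c = sin φ₁ sin φ₂ + cos φ₁ cos φ₂ cos Δλ = (-0.5960)(-0.3872) + (0.8030)(0.9220)(-0.1124) = 0.14758,
so c = arccos(0.14758) = 1.42267 rad.
On the unit sphere the arc length equals the central angle: 1.4227.

1.4227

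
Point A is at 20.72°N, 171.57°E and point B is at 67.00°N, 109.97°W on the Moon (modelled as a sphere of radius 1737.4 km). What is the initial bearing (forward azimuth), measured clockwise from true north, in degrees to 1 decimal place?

24.7°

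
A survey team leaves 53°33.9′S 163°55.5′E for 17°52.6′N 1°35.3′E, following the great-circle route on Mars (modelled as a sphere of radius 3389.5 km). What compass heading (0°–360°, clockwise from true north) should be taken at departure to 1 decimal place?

207.8°

Δλ = -162.337° = -2.8333 rad.
y = sin Δλ · cos φ₂ = (-0.3034)(0.9517) = -0.2888
x = cos φ₁ sin φ₂ − sin φ₁ cos φ₂ cos Δλ = (0.5939)(0.3070) − (-0.8045)(0.9517)(-0.9529) = -0.5473
θ = atan2(y, x) = -152.18°; adding 360° gives 207.8°.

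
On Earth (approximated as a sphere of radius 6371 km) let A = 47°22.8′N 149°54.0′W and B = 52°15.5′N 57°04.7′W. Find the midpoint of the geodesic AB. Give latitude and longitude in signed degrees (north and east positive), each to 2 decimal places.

The central angle between A and B is δ = 0.9746 rad.
With f = 0.5, the slerp weights are sin((1−f)δ)/sin δ = 0.5659 and sin(fδ)/sin δ = 0.5659.
Weighted sum of the unit vectors: (0.5659)·(-0.5858,-0.3396,0.7359) + (0.5659)·(0.3327,-0.5138,0.7908) = (-0.1432, -0.4829, 0.8639).
Converting back: φ = atan2(z, √(x²+y²)) = 59.75°, λ = atan2(y, x) = -106.52°.

59.75°, -106.52°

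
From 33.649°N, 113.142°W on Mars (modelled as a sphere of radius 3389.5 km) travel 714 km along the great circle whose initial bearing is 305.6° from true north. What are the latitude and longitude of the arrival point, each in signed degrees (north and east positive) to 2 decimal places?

40.03°, -125.97°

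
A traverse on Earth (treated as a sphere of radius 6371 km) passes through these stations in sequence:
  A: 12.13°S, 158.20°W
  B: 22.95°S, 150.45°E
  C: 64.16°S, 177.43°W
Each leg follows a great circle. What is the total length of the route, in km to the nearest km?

Leg A→B: central angle 0.8708 rad, distance 5547.8 km.
Leg B→C: central angle 0.8081 rad, distance 5148.5 km.
Total: 5547.8 + 5148.5 ≈ 10696 km.

10696 km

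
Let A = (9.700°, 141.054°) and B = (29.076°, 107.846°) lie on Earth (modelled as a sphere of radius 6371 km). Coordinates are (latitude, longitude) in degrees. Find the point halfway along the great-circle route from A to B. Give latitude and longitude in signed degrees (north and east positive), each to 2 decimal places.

Central angle δ = 0.6390 rad. Interpolating on the sphere with fraction f = 0.5:
P = [sin((1−f)δ)·A + sin(fδ)·B] / sin δ = 0.5267·A + 0.5267·B in Cartesian coordinates,
giving P = (-0.5448, 0.7645, 0.3447), i.e. latitude 20.16°, longitude 125.48°.

20.16°, 125.48°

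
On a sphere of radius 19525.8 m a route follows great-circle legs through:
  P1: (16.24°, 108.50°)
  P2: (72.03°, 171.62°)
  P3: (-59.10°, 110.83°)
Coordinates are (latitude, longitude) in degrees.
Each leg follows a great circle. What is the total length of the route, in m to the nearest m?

Leg P1→P2: central angle 1.1593 rad, distance 22637.1 m.
Leg P2→P3: central angle 2.4022 rad, distance 46905.2 m.
Total: 22637.1 + 46905.2 ≈ 69542 m.

69542 m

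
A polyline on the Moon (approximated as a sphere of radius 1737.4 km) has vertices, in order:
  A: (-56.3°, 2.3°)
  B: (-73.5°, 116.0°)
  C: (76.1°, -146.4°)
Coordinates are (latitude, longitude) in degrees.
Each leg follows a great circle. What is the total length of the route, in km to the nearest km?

6148 km

Leg A→B: central angle 0.7461 rad, distance 1296.2 km.
Leg B→C: central angle 2.7927 rad, distance 4852.1 km.
Total: 1296.2 + 4852.1 ≈ 6148 km.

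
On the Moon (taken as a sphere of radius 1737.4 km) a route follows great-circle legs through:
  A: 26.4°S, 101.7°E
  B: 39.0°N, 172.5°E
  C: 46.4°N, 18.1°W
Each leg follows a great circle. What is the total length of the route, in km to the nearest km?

Leg A→B: central angle 1.6217 rad, distance 2817.6 km.
Leg B→C: central angle 1.6419 rad, distance 2852.7 km.
Total: 2817.6 + 2852.7 ≈ 5670 km.

5670 km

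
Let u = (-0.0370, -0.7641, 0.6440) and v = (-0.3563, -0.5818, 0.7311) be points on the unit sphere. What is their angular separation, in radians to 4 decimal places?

u·v = 0.9286; |u| = 1.0000, |v| = 1.0000.
cos θ = (u·v)/(|u||v|) = 0.9286, so θ = 0.3801 rad.

0.3801 rad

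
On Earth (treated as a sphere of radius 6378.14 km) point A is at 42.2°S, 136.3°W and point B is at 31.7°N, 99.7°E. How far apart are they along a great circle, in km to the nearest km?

15013 km

In radians: φ₁ = -0.7365, φ₂ = 0.5533, Δλ = -124.000° = -2.1642 rad.
cos c = sin φ₁ sin φ₂ + cos φ₁ cos φ₂ cos Δλ = (-0.6717)(0.5255) + (0.7408)(0.8508)(-0.5592) = -0.70542,
so c = arccos(-0.70542) = 2.35381 rad.
Distance = R·c = 6378.14 × 2.3538 ≈ 15013 km.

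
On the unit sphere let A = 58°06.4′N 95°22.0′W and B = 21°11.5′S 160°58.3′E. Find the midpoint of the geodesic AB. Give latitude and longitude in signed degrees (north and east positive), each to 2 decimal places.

The central angle between A and B is δ = 2.0078 rad.
With f = 0.5, the slerp weights are sin((1−f)δ)/sin δ = 0.9311 and sin(fδ)/sin δ = 0.9311.
Weighted sum of the unit vectors: (0.9311)·(-0.0494,-0.5260,0.8490) + (0.9311)·(-0.8814,0.3040,-0.3615) = (-0.8667, -0.2067, 0.4540).
Converting back: φ = atan2(z, √(x²+y²)) = 27.00°, λ = atan2(y, x) = -166.58°.

27.00°, -166.58°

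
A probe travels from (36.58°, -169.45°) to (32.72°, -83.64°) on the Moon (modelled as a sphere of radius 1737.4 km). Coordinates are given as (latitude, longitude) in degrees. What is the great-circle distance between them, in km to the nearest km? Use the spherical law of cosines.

2068 km

With latitudes φ₁ = 36.580°, φ₂ = 32.720° and longitude difference Δλ = 85.810°:
cos c = sin φ₁ sin φ₂ + cos φ₁ cos φ₂ cos Δλ = (0.5959)(0.5405) + (0.8030)(0.8413)(0.0731) = 0.37149,
so c = arccos(0.37149) = 1.19018 rad.
Distance = R·c = 1737.4 × 1.1902 ≈ 2068 km.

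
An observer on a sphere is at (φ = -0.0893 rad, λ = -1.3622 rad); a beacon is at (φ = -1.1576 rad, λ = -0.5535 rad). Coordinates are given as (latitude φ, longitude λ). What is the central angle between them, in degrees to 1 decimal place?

69.0°

In radians: φ₁ = -0.0893, φ₂ = -1.1576, Δλ = 46.335° = 0.8087 rad.
cos c = sin φ₁ sin φ₂ + cos φ₁ cos φ₂ cos Δλ = (-0.0892)(-0.9158) + (0.9960)(0.4015)(0.6904) = 0.35781,
so c = arccos(0.35781) = 1.20488 rad.
So the angular separation is 69.0°.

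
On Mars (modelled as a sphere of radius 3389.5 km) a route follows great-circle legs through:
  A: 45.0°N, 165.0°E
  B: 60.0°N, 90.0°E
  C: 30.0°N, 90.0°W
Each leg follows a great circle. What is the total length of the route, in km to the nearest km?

8002 km

Leg A→B: central angle 0.7900 rad, distance 2677.5 km.
Leg B→C: central angle 1.5708 rad, distance 5324.2 km.
Total: 2677.5 + 5324.2 ≈ 8002 km.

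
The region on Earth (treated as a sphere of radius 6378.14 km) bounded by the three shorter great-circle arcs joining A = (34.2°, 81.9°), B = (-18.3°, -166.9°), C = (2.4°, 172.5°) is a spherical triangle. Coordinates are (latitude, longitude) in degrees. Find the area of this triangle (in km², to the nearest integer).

5825895 km²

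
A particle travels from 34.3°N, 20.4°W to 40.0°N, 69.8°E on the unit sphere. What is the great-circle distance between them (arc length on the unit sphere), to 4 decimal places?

With latitudes φ₁ = 34.300°, φ₂ = 40.000° and longitude difference Δλ = 90.200°:
cos c = sin φ₁ sin φ₂ + cos φ₁ cos φ₂ cos Δλ = (0.5635)(0.6428) + (0.8261)(0.7660)(-0.0035) = 0.36002,
so c = arccos(0.36002) = 1.20251 rad.
On the unit sphere the arc length equals the central angle: 1.2025.

1.2025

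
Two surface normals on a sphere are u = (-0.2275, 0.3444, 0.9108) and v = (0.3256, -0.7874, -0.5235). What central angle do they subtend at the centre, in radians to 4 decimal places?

2.5358 rad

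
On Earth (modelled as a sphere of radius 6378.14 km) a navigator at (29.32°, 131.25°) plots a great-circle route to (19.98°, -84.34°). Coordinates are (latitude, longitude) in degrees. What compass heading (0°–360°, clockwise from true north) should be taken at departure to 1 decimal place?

With φ₁ = 0.5117, φ₂ = 0.3487, Δλ = 2.5204 rad, the forward-azimuth formula gives
θ = atan2( sin Δλ cos φ₂ , cos φ₁ sin φ₂ − sin φ₁ cos φ₂ cos Δλ ) = atan2(0.5470, 0.6722) = 39.14°.
So the initial bearing is 39.1°.

39.1°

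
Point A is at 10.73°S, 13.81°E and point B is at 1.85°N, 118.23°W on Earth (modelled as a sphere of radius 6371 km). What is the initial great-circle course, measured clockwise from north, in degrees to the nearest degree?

263°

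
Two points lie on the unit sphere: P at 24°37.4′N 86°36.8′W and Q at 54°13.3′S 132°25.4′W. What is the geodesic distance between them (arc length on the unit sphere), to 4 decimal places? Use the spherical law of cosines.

With latitudes φ₁ = 24.623°, φ₂ = -54.222° and longitude difference Δλ = -45.810°:
cos c = sin φ₁ sin φ₂ + cos φ₁ cos φ₂ cos Δλ = (0.4167)(-0.8113) + (0.9091)(0.5847)(0.6970) = 0.03244,
so c = arccos(0.03244) = 1.53835 rad.
On the unit sphere the arc length equals the central angle: 1.5383.

1.5383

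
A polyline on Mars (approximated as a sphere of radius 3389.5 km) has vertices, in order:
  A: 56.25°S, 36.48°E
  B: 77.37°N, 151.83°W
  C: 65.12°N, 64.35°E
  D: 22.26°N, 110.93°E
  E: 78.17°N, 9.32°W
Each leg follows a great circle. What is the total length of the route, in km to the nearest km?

18980 km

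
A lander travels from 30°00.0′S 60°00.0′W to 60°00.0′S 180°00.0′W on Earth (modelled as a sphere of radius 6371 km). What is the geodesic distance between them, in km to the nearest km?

With latitudes φ₁ = -30.000°, φ₂ = -60.000° and longitude difference Δλ = -120.000°:
Haversine: a = sin²(Δφ/2) + cos φ₁ cos φ₂ sin²(Δλ/2) = 0.0670 + (0.8660)(0.5000)(0.7500) = 0.39175.
Central angle c = 2·arcsin(√a) = 1.35256 rad.
Distance = R·c = 6371 × 1.3526 ≈ 8617 km.

8617 km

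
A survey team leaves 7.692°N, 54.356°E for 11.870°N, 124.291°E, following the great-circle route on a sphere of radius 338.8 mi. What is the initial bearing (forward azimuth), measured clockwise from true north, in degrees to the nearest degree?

With φ₁ = 0.1343, φ₂ = 0.2072, Δλ = 1.2206 rad, the forward-azimuth formula gives
θ = atan2( sin Δλ cos φ₂ , cos φ₁ sin φ₂ − sin φ₁ cos φ₂ cos Δλ ) = atan2(0.9192, 0.1589) = 80.19°.
So the initial bearing is 80°.

80°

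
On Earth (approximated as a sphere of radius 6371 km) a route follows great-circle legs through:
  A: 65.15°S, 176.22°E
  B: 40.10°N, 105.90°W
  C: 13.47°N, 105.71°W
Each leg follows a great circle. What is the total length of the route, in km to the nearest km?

Leg A→B: central angle 2.1141 rad, distance 13469.1 km.
Leg B→C: central angle 0.4648 rad, distance 2961.2 km.
Total: 13469.1 + 2961.2 ≈ 16430 km.

16430 km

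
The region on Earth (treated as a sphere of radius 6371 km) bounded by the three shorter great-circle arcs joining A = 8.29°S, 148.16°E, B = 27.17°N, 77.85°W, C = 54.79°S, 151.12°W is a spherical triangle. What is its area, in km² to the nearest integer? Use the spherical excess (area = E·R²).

Side lengths (central angles): a = 1.7982, b = 1.1627, c = 2.3149 rad; semiperimeter s = 2.6379.
By l'Huilier's theorem, tan(E/4) = √[tan(s/2) tan((s−a)/2) tan((s−b)/2) tan((s−c)/2)], giving spherical excess E = 1.8762 rad.
Area = E·R² = 1.8762 × (6371)² ≈ 76155254 km².

76155254 km²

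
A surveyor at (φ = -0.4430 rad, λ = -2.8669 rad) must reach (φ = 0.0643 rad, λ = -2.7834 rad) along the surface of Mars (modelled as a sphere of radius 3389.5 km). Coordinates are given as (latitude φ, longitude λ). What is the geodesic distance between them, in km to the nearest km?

1741 km

With latitudes φ₁ = -25.382°, φ₂ = 3.684° and longitude difference Δλ = 4.784°:
cos c = sin φ₁ sin φ₂ + cos φ₁ cos φ₂ cos Δλ = (-0.4287)(0.0643) + (0.9035)(0.9979)(0.9965) = 0.87092,
so c = arccos(0.87092) = 0.51373 rad.
Distance = R·c = 3389.5 × 0.5137 ≈ 1741 km.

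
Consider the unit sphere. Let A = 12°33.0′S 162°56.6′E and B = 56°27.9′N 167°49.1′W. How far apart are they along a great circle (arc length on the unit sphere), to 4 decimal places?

Let φ₁ = -0.2190 rad, φ₂ = 0.9855 rad, and Δλ = 0.5103 rad.
cos c = sin φ₁ sin φ₂ + cos φ₁ cos φ₂ cos Δλ = (-0.2173)(0.8335) + (0.9761)(0.5524)(0.8726) = 0.28942,
so c = arccos(0.28942) = 1.27717 rad.
On the unit sphere the arc length equals the central angle: 1.2772.

1.2772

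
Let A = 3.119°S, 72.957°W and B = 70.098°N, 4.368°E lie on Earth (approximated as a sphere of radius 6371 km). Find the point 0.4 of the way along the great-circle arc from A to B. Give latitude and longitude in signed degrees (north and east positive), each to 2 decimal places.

The central angle between A and B is δ = 1.5474 rad.
With f = 0.4, the slerp weights are sin((1−f)δ)/sin δ = 0.8009 and sin(fδ)/sin δ = 0.5803.
Weighted sum of the unit vectors: (0.8009)·(0.2927,-0.9547,-0.0544) + (0.5803)·(0.3394,0.0259,0.9403) = (0.4314, -0.7495, 0.5021).
Converting back: φ = atan2(z, √(x²+y²)) = 30.14°, λ = atan2(y, x) = -60.08°.

30.14°, -60.08°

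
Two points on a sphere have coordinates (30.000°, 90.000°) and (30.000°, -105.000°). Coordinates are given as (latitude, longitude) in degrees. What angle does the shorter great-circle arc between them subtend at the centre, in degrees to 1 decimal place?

118.3°

Let φ₁ = 0.5236 rad, φ₂ = 0.5236 rad, and Δλ = 2.8798 rad.
cos c = sin φ₁ sin φ₂ + cos φ₁ cos φ₂ cos Δλ = (0.5000)(0.5000) + (0.8660)(0.8660)(-0.9659) = -0.47444,
so c = arccos(-0.47444) = 2.06513 rad.
So the angular separation is 118.3°.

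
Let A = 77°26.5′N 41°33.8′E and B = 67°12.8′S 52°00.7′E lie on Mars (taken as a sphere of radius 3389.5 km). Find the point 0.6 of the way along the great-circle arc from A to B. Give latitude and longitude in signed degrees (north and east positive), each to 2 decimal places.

Central angle δ = 2.5271 rad. Interpolating on the sphere with fraction f = 0.6:
P = [sin((1−f)δ)·A + sin(fδ)·B] / sin δ = 1.4696·A + 1.7320·B in Cartesian coordinates,
giving P = (0.6520, 0.7407, -0.1623), i.e. latitude -9.34°, longitude 48.64°.

-9.34°, 48.64°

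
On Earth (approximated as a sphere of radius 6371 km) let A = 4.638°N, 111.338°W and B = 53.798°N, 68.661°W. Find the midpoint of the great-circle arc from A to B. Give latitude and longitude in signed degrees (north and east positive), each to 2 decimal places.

30.86°, -95.71°

Central angle δ = 1.0494 rad. Interpolating on the sphere with fraction f = 0.5:
P = [sin((1−f)δ)·A + sin(fδ)·B] / sin δ = 0.5777·A + 0.5777·B in Cartesian coordinates,
giving P = (-0.0854, -0.8542, 0.5129), i.e. latitude 30.86°, longitude -95.71°.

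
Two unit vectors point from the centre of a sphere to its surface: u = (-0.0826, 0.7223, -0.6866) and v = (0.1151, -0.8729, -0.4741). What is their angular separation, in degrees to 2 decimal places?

u·v = -0.3145; |u| = 1.0000, |v| = 1.0000.
cos θ = (u·v)/(|u||v|) = -0.3145, so θ = 108.33°.

108.33°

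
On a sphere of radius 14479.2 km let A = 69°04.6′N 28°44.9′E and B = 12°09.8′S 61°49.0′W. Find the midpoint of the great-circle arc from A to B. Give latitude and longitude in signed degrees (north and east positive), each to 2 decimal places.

Central angle δ = 1.7724 rad. Interpolating on the sphere with fraction f = 0.5:
P = [sin((1−f)δ)·A + sin(fδ)·B] / sin δ = 0.7907·A + 0.7907·B in Cartesian coordinates,
giving P = (0.6126, -0.5455, 0.5720), i.e. latitude 34.89°, longitude -41.68°.

34.89°, -41.68°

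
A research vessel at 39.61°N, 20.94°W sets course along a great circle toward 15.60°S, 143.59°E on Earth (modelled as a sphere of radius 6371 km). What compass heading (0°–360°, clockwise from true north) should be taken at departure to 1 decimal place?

Δλ = 164.530° = 2.8716 rad.
y = sin Δλ · cos φ₂ = (0.2667)(0.9632) = 0.2569
x = cos φ₁ sin φ₂ − sin φ₁ cos φ₂ cos Δλ = (0.7704)(-0.2689) − (0.6376)(0.9632)(-0.9638) = 0.3846
θ = atan2(y, x) = 33.74°, so the bearing is 33.7°.

33.7°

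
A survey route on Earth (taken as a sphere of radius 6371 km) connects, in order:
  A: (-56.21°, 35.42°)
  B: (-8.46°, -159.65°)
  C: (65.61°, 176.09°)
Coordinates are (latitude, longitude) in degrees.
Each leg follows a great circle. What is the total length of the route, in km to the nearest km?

21165 km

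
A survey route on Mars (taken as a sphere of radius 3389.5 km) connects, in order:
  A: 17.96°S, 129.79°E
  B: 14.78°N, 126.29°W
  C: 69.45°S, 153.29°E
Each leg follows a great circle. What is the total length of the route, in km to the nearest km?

12303 km

Leg A→B: central angle 1.8754 rad, distance 6356.7 km.
Leg B→C: central angle 1.7542 rad, distance 5945.9 km.
Total: 6356.7 + 5945.9 ≈ 12303 km.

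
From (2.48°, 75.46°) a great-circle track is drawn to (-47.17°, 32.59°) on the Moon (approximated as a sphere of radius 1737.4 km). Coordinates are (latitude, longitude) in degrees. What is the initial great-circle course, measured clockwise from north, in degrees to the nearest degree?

Δλ = -42.870° = -0.7482 rad.
y = sin Δλ · cos φ₂ = (-0.6803)(0.6798) = -0.4625
x = cos φ₁ sin φ₂ − sin φ₁ cos φ₂ cos Δλ = (0.9991)(-0.7334) − (0.0433)(0.6798)(0.7329) = -0.7542
θ = atan2(y, x) = -148.48°; adding 360° gives 212°.

212°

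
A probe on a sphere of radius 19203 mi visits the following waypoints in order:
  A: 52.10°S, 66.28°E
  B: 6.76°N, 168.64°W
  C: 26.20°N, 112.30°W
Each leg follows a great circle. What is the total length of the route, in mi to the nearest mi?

58064 mi

Leg A→B: central angle 2.0303 rad, distance 38987.2 mi.
Leg B→C: central angle 0.9934 rad, distance 19076.6 mi.
Total: 38987.2 + 19076.6 ≈ 58064 mi.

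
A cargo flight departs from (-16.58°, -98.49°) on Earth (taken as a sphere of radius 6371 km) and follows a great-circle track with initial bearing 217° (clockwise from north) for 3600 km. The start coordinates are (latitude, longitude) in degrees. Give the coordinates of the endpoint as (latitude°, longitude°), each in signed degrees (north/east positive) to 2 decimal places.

Angular distance δ = d/R = 3600/6371 = 0.56506 rad; initial bearing θ = 3.7874 rad.
sin φ₂ = sin φ₁ cos δ + cos φ₁ sin δ cos θ = (-0.2854)(0.8446) + (0.9584)(0.5355)(-0.7986) = -0.6509, so φ₂ = -40.61°.
Δλ = atan2(sin θ sin δ cos φ₁, cos δ − sin φ₁ sin φ₂) = atan2(-0.3089, 0.6588) = -25.117°.
λ₂ = -98.490° − 25.117° = -123.61°.

-40.61°, -123.61°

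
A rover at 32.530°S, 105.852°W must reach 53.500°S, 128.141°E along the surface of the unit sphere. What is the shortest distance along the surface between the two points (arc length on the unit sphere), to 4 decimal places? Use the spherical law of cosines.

Let φ₁ = -0.5678 rad, φ₂ = -0.9338 rad, and Δλ = -2.1992 rad.
cos c = sin φ₁ sin φ₂ + cos φ₁ cos φ₂ cos Δλ = (-0.5377)(-0.8039) + (0.8431)(0.5948)(-0.5879) = 0.13744,
so c = arccos(0.13744) = 1.43292 rad.
On the unit sphere the arc length equals the central angle: 1.4329.

1.4329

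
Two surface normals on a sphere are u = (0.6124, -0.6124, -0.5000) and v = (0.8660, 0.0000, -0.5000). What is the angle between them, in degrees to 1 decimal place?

38.7°

u·v = 0.7803; |u| = 1.0000, |v| = 1.0000.
cos θ = (u·v)/(|u||v|) = 0.7803, so θ = 38.7°.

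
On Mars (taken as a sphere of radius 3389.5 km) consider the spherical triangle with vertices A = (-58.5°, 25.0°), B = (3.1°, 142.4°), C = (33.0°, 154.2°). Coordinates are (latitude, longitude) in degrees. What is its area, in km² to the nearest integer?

2448714 km²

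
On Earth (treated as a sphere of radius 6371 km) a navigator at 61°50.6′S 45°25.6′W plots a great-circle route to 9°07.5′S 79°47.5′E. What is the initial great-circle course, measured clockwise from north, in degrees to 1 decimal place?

Δλ = 125.218° = 2.1855 rad.
y = sin Δλ · cos φ₂ = (0.8170)(0.9873) = 0.8066
x = cos φ₁ sin φ₂ − sin φ₁ cos φ₂ cos Δλ = (0.4719)(-0.1586) − (-0.8817)(0.9873)(-0.5767) = -0.5768
θ = atan2(y, x) = 125.57°, so the bearing is 125.6°.

125.6°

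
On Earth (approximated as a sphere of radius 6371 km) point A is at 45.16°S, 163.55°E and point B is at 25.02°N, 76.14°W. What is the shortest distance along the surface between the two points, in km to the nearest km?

Let φ₁ = -0.7882 rad, φ₂ = 0.4367 rad, and Δλ = 2.0998 rad.
Haversine: a = sin²(Δφ/2) + cos φ₁ cos φ₂ sin²(Δλ/2) = 0.3305 + (0.7051)(0.9062)(0.7523) = 0.81118.
Central angle c = 2·arcsin(√a) = 2.24255 rad.
Distance = R·c = 6371 × 2.2426 ≈ 14287 km.

14287 km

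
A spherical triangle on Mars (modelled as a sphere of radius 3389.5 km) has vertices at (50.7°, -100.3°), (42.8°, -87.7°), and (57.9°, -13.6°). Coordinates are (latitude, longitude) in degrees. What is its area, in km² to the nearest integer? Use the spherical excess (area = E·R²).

1016828 km²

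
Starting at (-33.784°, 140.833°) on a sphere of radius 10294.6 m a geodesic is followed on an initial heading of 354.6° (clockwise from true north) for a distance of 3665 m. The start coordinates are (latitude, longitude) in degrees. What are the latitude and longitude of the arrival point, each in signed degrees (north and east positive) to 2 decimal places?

-13.46°, 138.90°

Angular distance δ = d/R = 3665/10294.6 = 0.35601 rad; initial bearing θ = 6.1889 rad.
sin φ₂ = sin φ₁ cos δ + cos φ₁ sin δ cos θ = (-0.5561)(0.9373) + (0.8311)(0.3485)(0.9956) = -0.2328, so φ₂ = -13.46°.
Δλ = atan2(sin θ sin δ cos φ₁, cos δ − sin φ₁ sin φ₂) = atan2(-0.0273, 0.8078) = -1.933°.
λ₂ = 140.833° − 1.933° = 138.90°.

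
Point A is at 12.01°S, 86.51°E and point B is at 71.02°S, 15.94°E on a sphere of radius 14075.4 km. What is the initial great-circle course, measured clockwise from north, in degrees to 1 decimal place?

198.8°

Δλ = -70.570° = -1.2317 rad.
y = sin Δλ · cos φ₂ = (-0.9430)(0.3252) = -0.3067
x = cos φ₁ sin φ₂ − sin φ₁ cos φ₂ cos Δλ = (0.9781)(-0.9456) − (-0.2081)(0.3252)(0.3327) = -0.9024
θ = atan2(y, x) = -161.23°; adding 360° gives 198.8°.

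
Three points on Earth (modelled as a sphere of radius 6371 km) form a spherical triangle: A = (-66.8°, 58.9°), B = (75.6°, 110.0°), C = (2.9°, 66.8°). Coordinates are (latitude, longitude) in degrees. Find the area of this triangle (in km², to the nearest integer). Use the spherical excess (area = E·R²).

Side lengths (central angles): a = 1.3387, b = 1.2205, c = 2.5476 rad; semiperimeter s = 2.5534.
By l'Huilier's theorem, tan(E/4) = √[tan(s/2) tan((s−a)/2) tan((s−b)/2) tan((s−c)/2)], giving spherical excess E = 0.2875 rad.
Area = E·R² = 0.2875 × (6371)² ≈ 11667943 km².

11667943 km²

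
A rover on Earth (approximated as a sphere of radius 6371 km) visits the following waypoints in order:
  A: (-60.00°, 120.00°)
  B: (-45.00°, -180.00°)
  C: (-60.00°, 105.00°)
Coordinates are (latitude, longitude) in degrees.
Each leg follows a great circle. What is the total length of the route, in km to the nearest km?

Leg A→B: central angle 0.6614 rad, distance 4213.6 km.
Leg B→C: central angle 0.7900 rad, distance 5032.8 km.
Total: 4213.6 + 5032.8 ≈ 9246 km.

9246 km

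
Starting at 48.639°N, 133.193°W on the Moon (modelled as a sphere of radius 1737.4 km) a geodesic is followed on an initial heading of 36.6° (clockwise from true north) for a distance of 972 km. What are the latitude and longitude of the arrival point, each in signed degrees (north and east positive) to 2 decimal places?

Angular distance δ = d/R = 972/1737.4 = 0.55946 rad; initial bearing θ = 0.6388 rad.
sin φ₂ = sin φ₁ cos δ + cos φ₁ sin δ cos θ = (0.7506)(0.8475) + (0.6608)(0.5307)(0.8028) = 0.9177, so φ₂ = 66.59°.
Δλ = atan2(sin θ sin δ cos φ₁, cos δ − sin φ₁ sin φ₂) = atan2(0.2091, 0.1588) = 52.791°.
λ₂ = -133.193° + 52.791° = -80.40°.

66.59°, -80.40°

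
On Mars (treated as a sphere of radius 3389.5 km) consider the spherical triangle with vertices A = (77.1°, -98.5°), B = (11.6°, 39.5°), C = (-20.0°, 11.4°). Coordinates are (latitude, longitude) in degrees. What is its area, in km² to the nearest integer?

8212317 km²

Side lengths (central angles): a = 0.7329, b = 1.9876, c = 1.5373 rad; semiperimeter s = 2.1289.
By l'Huilier's theorem, tan(E/4) = √[tan(s/2) tan((s−a)/2) tan((s−b)/2) tan((s−c)/2)], giving spherical excess E = 0.7148 rad.
Area = E·R² = 0.7148 × (3389.5)² ≈ 8212317 km².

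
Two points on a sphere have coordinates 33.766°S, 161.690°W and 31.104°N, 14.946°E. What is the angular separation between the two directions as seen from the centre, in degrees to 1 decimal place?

176.1°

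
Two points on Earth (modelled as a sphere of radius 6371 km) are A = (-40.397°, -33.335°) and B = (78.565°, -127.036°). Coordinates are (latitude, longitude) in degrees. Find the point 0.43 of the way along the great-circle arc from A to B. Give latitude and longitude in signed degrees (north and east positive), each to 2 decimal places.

The central angle between A and B is δ = 2.2718 rad.
With f = 0.43, the slerp weights are sin((1−f)δ)/sin δ = 1.2590 and sin(fδ)/sin δ = 1.0844.
Weighted sum of the unit vectors: (1.2590)·(0.6363,-0.4185,-0.6481) + (1.0844)·(-0.1194,-0.1583,0.9802) = (0.6716, -0.6985, 0.2469).
Converting back: φ = atan2(z, √(x²+y²)) = 14.30°, λ = atan2(y, x) = -46.13°.

14.30°, -46.13°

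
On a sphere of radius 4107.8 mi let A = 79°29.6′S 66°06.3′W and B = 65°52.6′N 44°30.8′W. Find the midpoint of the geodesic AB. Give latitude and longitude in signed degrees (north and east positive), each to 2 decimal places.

The central angle between A and B is δ = 2.5464 rad.
With f = 0.5, the slerp weights are sin((1−f)δ)/sin δ = 1.7053 and sin(fδ)/sin δ = 1.7053.
Weighted sum of the unit vectors: (1.7053)·(0.0739,-0.1667,-0.9832) + (1.7053)·(0.2914,-0.2865,0.9127) = (0.6230, -0.7729, -0.1203).
Converting back: φ = atan2(z, √(x²+y²)) = -6.91°, λ = atan2(y, x) = -51.13°.

-6.91°, -51.13°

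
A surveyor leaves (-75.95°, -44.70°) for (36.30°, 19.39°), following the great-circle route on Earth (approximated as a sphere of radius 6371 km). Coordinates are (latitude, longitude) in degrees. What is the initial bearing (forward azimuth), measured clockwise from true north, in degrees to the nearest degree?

56°

With φ₁ = -1.3256, φ₂ = 0.6336, Δλ = 1.1186 rad, the forward-azimuth formula gives
θ = atan2( sin Δλ cos φ₂ , cos φ₁ sin φ₂ − sin φ₁ cos φ₂ cos Δλ ) = atan2(0.7249, 0.4853) = 56.20°.
So the initial bearing is 56°.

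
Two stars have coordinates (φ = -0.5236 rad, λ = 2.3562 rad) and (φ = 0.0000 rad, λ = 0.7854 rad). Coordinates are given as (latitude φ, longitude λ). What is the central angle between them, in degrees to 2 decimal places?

With latitudes φ₁ = -30.000°, φ₂ = 0.000° and longitude difference Δλ = -90.000°:
Haversine: a = sin²(Δφ/2) + cos φ₁ cos φ₂ sin²(Δλ/2) = 0.0670 + (0.8660)(1.0000)(0.5000) = 0.50000.
Central angle c = 2·arcsin(√a) = 1.57080 rad.
So the angular separation is 90.00°.

90.00°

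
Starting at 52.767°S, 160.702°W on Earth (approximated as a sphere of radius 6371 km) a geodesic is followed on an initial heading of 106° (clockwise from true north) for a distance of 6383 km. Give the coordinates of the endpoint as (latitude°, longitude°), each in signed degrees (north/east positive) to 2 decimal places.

Angular distance δ = d/R = 6383/6371 = 1.00188 rad; initial bearing θ = 1.8500 rad.
sin φ₂ = sin φ₁ cos δ + cos φ₁ sin δ cos θ = (-0.7962)(0.5387) + (0.6051)(0.8425)(-0.2756) = -0.5694, so φ₂ = -34.71°.
Δλ = atan2(sin θ sin δ cos φ₁, cos δ − sin φ₁ sin φ₂) = atan2(0.4900, 0.0854) = 80.119°.
λ₂ = -160.702° + 80.119° = -80.58°.

-34.71°, -80.58°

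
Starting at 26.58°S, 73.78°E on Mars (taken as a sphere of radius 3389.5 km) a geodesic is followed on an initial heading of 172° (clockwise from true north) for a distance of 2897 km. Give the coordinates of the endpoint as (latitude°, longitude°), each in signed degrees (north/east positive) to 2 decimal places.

-74.11°, 96.33°

Angular distance δ = d/R = 2897/3389.5 = 0.85470 rad; initial bearing θ = 3.0020 rad.
sin φ₂ = sin φ₁ cos δ + cos φ₁ sin δ cos θ = (-0.4474)(0.6564) + (0.8943)(0.7544)(-0.9903) = -0.9618, so φ₂ = -74.11°.
Δλ = atan2(sin θ sin δ cos φ₁, cos δ − sin φ₁ sin φ₂) = atan2(0.0939, 0.2261) = 22.552°.
λ₂ = 73.780° + 22.552° = 96.33°.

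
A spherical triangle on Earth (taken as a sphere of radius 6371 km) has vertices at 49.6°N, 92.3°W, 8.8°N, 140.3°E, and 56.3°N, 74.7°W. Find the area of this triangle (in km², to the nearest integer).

Side lengths (central angles): a = 1.8985, b = 0.2180, c = 1.8468 rad; semiperimeter s = 1.9816.
By l'Huilier's theorem, tan(E/4) = √[tan(s/2) tan((s−a)/2) tan((s−b)/2) tan((s−c)/2)], giving spherical excess E = 0.2881 rad.
Area = E·R² = 0.2881 × (6371)² ≈ 11692948 km².

11692948 km²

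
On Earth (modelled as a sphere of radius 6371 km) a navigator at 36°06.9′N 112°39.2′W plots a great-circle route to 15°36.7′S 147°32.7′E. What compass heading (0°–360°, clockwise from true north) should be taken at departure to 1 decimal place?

Δλ = -99.802° = -1.7419 rad.
y = sin Δλ · cos φ₂ = (-0.9854)(0.9631) = -0.9490
x = cos φ₁ sin φ₂ − sin φ₁ cos φ₂ cos Δλ = (0.8078)(-0.2691) − (0.5894)(0.9631)(-0.1702) = -0.1208
θ = atan2(y, x) = -97.25°; adding 360° gives 262.7°.

262.7°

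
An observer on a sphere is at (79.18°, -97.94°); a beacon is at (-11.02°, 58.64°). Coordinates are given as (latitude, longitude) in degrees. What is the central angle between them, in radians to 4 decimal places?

In radians: φ₁ = 1.3820, φ₂ = -0.1923, Δλ = 156.580° = 2.7328 rad.
cos c = sin φ₁ sin φ₂ + cos φ₁ cos φ₂ cos Δλ = (0.9822)(-0.1912) + (0.1877)(0.9816)(-0.9176) = -0.35684,
so c = arccos(-0.35684) = 1.93567 rad.
So the angular separation is 1.9357 rad.

1.9357 rad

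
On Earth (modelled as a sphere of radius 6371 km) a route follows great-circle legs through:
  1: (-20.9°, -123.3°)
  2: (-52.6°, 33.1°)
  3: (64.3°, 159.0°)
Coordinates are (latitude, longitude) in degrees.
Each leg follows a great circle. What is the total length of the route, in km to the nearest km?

Leg 1→2: central angle 1.8096 rad, distance 11529.1 km.
Leg 2→3: central angle 2.6266 rad, distance 16733.8 km.
Total: 11529.1 + 16733.8 ≈ 28263 km.

28263 km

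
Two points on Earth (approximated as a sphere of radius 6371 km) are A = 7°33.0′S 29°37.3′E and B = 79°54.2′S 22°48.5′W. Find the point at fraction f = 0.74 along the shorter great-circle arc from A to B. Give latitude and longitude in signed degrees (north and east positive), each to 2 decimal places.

Central angle δ = 1.3332 rad. Interpolating on the sphere with fraction f = 0.74:
P = [sin((1−f)δ)·A + sin(fδ)·B] / sin δ = 0.3496·A + 0.8583·B in Cartesian coordinates,
giving P = (0.4399, 0.1130, -0.8909), i.e. latitude -62.99°, longitude 14.40°.

-62.99°, 14.40°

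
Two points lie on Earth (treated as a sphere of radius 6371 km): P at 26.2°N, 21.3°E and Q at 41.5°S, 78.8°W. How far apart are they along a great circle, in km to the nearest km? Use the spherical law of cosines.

12702 km

Let φ₁ = 0.4573 rad, φ₂ = -0.7243 rad, and Δλ = -1.7471 rad.
cos c = sin φ₁ sin φ₂ + cos φ₁ cos φ₂ cos Δλ = (0.4415)(-0.6626) + (0.8973)(0.7490)(-0.1754) = -0.41040,
so c = arccos(-0.41040) = 1.99369 rad.
Distance = R·c = 6371 × 1.9937 ≈ 12702 km.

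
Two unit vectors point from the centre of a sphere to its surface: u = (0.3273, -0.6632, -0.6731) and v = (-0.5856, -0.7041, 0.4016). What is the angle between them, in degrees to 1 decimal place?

u·v = 0.0050; |u| = 1.0000, |v| = 1.0000.
cos θ = (u·v)/(|u||v|) = 0.0050, so θ = 89.7°.

89.7°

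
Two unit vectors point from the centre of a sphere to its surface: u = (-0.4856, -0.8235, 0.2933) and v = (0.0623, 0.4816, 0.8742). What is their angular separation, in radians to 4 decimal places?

1.7421 rad

u·v = -0.1704; |u| = 1.0000, |v| = 1.0000.
cos θ = (u·v)/(|u||v|) = -0.1704, so θ = 1.7421 rad.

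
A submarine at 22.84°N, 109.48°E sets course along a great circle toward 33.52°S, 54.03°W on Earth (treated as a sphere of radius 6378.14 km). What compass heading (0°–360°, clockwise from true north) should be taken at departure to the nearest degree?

230°

Δλ = -163.510° = -2.8538 rad.
y = sin Δλ · cos φ₂ = (-0.2838)(0.8337) = -0.2366
x = cos φ₁ sin φ₂ − sin φ₁ cos φ₂ cos Δλ = (0.9216)(-0.5522) − (0.3882)(0.8337)(-0.9589) = -0.1986
θ = atan2(y, x) = -130.01°; adding 360° gives 230°.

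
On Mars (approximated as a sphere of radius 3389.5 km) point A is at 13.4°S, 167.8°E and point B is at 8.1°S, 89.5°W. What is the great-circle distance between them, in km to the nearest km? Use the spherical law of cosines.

In radians: φ₁ = -0.2339, φ₂ = -0.1414, Δλ = 102.700° = 1.7925 rad.
cos c = sin φ₁ sin φ₂ + cos φ₁ cos φ₂ cos Δλ = (-0.2317)(-0.1409) + (0.9728)(0.9900)(-0.2198) = -0.17907,
so c = arccos(-0.17907) = 1.75084 rad.
Distance = R·c = 3389.5 × 1.7508 ≈ 5934 km.

5934 km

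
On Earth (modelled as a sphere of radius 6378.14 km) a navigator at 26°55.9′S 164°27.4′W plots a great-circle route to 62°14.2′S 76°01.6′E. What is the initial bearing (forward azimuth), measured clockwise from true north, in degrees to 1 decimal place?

With φ₁ = -0.4700, φ₂ = -1.0862, Δλ = -2.0860 rad, the forward-azimuth formula gives
θ = atan2( sin Δλ cos φ₂ , cos φ₁ sin φ₂ − sin φ₁ cos φ₂ cos Δλ ) = atan2(-0.4054, -0.8929) = -155.58°.
Adding 360° brings this into [0°, 360°): 204.4°.

204.4°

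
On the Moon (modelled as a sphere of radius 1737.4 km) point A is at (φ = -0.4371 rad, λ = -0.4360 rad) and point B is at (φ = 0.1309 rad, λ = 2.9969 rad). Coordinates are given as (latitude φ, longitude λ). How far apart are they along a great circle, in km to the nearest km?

With latitudes φ₁ = -25.044°, φ₂ = 7.500° and longitude difference Δλ = -163.309°:
Haversine: a = sin²(Δφ/2) + cos φ₁ cos φ₂ sin²(Δλ/2) = 0.0785 + (0.9060)(0.9914)(0.9789) = 0.95782.
Central angle c = 2·arcsin(√a) = 2.72790 rad.
Distance = R·c = 1737.4 × 2.7279 ≈ 4739 km.

4739 km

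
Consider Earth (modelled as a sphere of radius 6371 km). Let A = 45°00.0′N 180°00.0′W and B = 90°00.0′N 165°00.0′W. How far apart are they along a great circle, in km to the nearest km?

5004 km

In radians: φ₁ = 0.7854, φ₂ = 1.5708, Δλ = 15.000° = 0.2618 rad.
cos c = sin φ₁ sin φ₂ + cos φ₁ cos φ₂ cos Δλ = (0.7071)(1.0000) + (0.7071)(0.0000)(0.9659) = 0.70711,
so c = arccos(0.70711) = 0.78540 rad.
Distance = R·c = 6371 × 0.7854 ≈ 5004 km.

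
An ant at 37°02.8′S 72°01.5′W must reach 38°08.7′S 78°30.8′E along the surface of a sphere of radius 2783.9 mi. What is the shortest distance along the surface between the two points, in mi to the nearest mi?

4861 mi

Let φ₁ = -0.6466 rad, φ₂ = -0.6658 rad, and Δλ = 2.6274 rad.
Haversine: a = sin²(Δφ/2) + cos φ₁ cos φ₂ sin²(Δλ/2) = 0.0001 + (0.7981)(0.7865)(0.9353) = 0.58721.
Central angle c = 2·arcsin(√a) = 1.74611 rad.
Distance = R·c = 2783.9 × 1.7461 ≈ 4861 mi.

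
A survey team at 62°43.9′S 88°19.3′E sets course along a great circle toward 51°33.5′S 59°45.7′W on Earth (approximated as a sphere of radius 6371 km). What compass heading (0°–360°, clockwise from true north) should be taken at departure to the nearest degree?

With φ₁ = -1.0949, φ₂ = -0.8999, Δλ = -2.5845 rad, the forward-azimuth formula gives
θ = atan2( sin Δλ cos φ₂ , cos φ₁ sin φ₂ − sin φ₁ cos φ₂ cos Δλ ) = atan2(-0.3287, -0.8279) = -158.35°.
Adding 360° brings this into [0°, 360°): 202°.

202°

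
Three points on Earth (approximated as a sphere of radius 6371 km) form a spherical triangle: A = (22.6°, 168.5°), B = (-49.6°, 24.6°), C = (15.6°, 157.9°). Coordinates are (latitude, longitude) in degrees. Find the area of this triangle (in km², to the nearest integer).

Side lengths (central angles): a = 2.2561, b = 0.2131, c = 2.4593 rad; semiperimeter s = 2.4643.
By l'Huilier's theorem, tan(E/4) = √[tan(s/2) tan((s−a)/2) tan((s−b)/2) tan((s−c)/2)], giving spherical excess E = 0.1573 rad.
Area = E·R² = 0.1573 × (6371)² ≈ 6383347 km².

6383347 km²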